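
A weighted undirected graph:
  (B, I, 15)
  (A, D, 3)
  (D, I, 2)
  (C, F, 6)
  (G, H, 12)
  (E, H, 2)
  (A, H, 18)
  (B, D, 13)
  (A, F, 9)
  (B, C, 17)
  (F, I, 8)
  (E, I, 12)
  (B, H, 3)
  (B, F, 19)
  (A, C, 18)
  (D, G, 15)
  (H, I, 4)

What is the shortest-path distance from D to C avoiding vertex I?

Checking several routes:
D - A - F - C: 3 + 9 + 6 = 18
D - A - C: 3 + 18 = 21
D - B - C: 13 + 17 = 30
D - B - F - C: 13 + 19 + 6 = 38
D - A - H - B - C: 3 + 18 + 3 + 17 = 41
Shortest: 18.

18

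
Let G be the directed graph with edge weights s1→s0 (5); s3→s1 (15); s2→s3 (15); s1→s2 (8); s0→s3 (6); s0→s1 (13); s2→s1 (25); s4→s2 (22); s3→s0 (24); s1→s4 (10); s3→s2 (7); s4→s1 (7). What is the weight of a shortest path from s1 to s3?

Paths from s1 to s3:
s1 -> s4 -> s2 -> s3: 10 + 22 + 15 = 47
s1 -> s0 -> s3: 5 + 6 = 11
s1 -> s2 -> s3: 8 + 15 = 23
Shortest: 11.

11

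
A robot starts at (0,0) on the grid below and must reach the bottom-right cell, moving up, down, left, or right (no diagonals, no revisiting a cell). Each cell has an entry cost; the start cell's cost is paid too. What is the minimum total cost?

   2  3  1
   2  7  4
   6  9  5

15

One optimal route is [0,0] [0,1] [0,2] [1,2] [2,2].
Its cost is 2 + 3 + 1 + 4 + 5 = 15.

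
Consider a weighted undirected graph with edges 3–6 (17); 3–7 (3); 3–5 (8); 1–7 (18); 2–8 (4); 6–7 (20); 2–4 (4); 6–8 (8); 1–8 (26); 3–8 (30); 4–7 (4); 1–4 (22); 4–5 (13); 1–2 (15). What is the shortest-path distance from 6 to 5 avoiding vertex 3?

A few of the 6→5 routes:
6→8→2→4→5: 8 + 4 + 4 + 13 = 29
6→8→2→1→4→5: 8 + 4 + 15 + 22 + 13 = 62
6→7→4→5: 20 + 4 + 13 = 37
The minimum is 29.

29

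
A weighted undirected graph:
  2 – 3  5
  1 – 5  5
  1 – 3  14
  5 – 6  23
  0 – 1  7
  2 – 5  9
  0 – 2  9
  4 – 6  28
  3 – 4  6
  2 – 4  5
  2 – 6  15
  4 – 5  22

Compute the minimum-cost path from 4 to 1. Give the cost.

19

A few of the 4→1 routes:
4 -> 3 -> 2 -> 5 -> 1: 6 + 5 + 9 + 5 = 25
4 -> 2 -> 0 -> 1: 5 + 9 + 7 = 21
4 -> 2 -> 5 -> 1: 5 + 9 + 5 = 19
4 -> 2 -> 3 -> 1: 5 + 5 + 14 = 24
4 -> 3 -> 1: 6 + 14 = 20
The minimum is 19.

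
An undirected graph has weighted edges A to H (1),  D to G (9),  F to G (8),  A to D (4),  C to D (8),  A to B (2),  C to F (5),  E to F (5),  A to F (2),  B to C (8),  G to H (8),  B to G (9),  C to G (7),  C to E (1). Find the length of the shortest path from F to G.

8

Comparing a few candidate routes:
F→A→H→G: 2 + 1 + 8 = 11
F→C→G: 5 + 7 = 12
F→G: 8
The minimum is 8.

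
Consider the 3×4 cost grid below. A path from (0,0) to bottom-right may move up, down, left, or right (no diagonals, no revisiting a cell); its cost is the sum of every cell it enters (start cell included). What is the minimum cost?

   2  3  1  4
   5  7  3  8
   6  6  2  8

19

Take (0,0) -> (0,1) -> (0,2) -> (1,2) -> (2,2) -> (2,3) for a total of 2 + 3 + 1 + 3 + 2 + 8 = 19.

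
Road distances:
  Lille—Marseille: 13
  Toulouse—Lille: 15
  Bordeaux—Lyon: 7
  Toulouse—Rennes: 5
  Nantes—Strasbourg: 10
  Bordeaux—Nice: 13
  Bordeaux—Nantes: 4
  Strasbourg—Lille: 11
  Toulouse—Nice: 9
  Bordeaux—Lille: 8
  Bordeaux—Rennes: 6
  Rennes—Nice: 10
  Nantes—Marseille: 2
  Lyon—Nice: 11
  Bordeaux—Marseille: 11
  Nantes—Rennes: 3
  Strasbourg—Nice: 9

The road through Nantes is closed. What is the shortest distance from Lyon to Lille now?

15

Some routes from Lyon to Lille avoiding Nantes:
Lyon → Bordeaux → Rennes → Toulouse → Lille: 7 + 6 + 5 + 15 = 33
Lyon → Nice → Toulouse → Lille: 11 + 9 + 15 = 35
Lyon → Bordeaux → Marseille → Lille: 7 + 11 + 13 = 31
Lyon → Nice → Bordeaux → Lille: 11 + 13 + 8 = 32
Lyon → Nice → Strasbourg → Lille: 11 + 9 + 11 = 31
Lyon → Bordeaux → Lille: 7 + 8 = 15
Best route has total 15.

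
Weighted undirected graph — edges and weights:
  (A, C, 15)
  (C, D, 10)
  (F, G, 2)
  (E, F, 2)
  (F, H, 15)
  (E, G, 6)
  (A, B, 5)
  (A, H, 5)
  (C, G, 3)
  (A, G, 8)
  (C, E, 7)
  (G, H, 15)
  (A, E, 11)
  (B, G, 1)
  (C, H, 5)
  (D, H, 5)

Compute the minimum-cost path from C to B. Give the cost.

4

Some routes from C to B:
C → H → A → B: 5 + 5 + 5 = 15
C → G → B: 3 + 1 = 4
C → E → F → G → B: 7 + 2 + 2 + 1 = 12
C → E → G → B: 7 + 6 + 1 = 14
Shortest: 4.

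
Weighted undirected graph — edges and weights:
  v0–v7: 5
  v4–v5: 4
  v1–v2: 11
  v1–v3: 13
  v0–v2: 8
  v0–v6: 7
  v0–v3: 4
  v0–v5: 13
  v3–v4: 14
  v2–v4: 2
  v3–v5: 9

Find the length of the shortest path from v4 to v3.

13

Checking several routes:
v4 -> v5 -> v3: 4 + 9 = 13
v4 -> v3: 14
v4 -> v2 -> v0 -> v3: 2 + 8 + 4 = 14
Shortest: 13.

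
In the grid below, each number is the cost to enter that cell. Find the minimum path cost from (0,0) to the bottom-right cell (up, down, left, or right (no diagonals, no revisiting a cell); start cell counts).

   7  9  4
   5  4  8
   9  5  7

28

One optimal route is (0,0) (1,0) (1,1) (2,1) (2,2).
Its cost is 7 + 5 + 4 + 5 + 7 = 28.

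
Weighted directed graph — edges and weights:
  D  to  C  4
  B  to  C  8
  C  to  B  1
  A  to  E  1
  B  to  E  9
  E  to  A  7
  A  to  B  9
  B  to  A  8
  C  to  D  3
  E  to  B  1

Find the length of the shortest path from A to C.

10

Routes from A to C:
A → E → B → C: 1 + 1 + 8 = 10
A → B → C: 9 + 8 = 17
Shortest: 10.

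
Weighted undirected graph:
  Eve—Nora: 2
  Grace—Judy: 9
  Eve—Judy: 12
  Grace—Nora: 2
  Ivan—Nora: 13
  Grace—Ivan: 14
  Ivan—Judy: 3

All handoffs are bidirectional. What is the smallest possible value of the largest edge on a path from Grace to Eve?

2

Paths from Grace to Eve:
Grace -> Nora -> Eve: max(2, 2) = 2
Grace -> Nora -> Ivan -> Judy -> Eve: max(2, 13, 3, 12) = 13
Grace -> Judy -> Eve: max(9, 12) = 12
Grace -> Ivan -> Judy -> Eve: max(14, 3, 12) = 14
Grace -> Judy -> Ivan -> Nora -> Eve: max(9, 3, 13, 2) = 13
Grace -> Ivan -> Nora -> Eve: max(14, 13, 2) = 14
The minimum achievable maximum is 2.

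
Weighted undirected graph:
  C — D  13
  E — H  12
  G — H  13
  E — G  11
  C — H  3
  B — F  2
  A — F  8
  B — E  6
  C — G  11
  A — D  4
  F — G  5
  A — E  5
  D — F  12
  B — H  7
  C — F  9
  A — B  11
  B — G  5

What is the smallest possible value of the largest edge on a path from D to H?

Checking several routes:
D -> A -> E -> B -> H: max(4, 5, 6, 7) = 7
D -> A -> E -> B -> G -> F -> C -> H: max(4, 5, 6, 5, 5, 9, 3) = 9
D -> A -> F -> C -> H: max(4, 8, 9, 3) = 9
D -> A -> E -> B -> F -> C -> H: max(4, 5, 6, 2, 9, 3) = 9
D -> A -> F -> G -> B -> H: max(4, 8, 5, 5, 7) = 8
D -> A -> F -> B -> H: max(4, 8, 2, 7) = 8
Smallest bottleneck: 7.

7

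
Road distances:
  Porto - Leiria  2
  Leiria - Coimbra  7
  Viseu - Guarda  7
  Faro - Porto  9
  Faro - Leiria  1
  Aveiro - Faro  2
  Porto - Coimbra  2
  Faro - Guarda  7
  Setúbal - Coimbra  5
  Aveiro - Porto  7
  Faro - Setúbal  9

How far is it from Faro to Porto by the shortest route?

3

A few of the Faro→Porto routes:
Faro → Setúbal → Coimbra → Porto: 9 + 5 + 2 = 16
Faro → Leiria → Porto: 1 + 2 = 3
Faro → Aveiro → Porto: 2 + 7 = 9
Faro → Leiria → Coimbra → Porto: 1 + 7 + 2 = 10
Faro → Porto: 9
Best route has total 3.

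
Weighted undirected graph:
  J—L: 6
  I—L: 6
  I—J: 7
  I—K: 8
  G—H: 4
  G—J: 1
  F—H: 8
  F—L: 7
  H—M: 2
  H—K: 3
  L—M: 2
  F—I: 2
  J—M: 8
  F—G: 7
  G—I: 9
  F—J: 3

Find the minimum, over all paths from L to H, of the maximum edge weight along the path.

2

Some routes from L to H:
L-J-I-F-G-H: max(6, 7, 2, 7, 4) = 7
L-J-G-H: max(6, 1, 4) = 6
L-I-F-J-G-H: max(6, 2, 3, 1, 4) = 6
L-F-J-G-H: max(7, 3, 1, 4) = 7
L-M-H: max(2, 2) = 2
L-J-F-G-H: max(6, 3, 7, 4) = 7
Best route has worst link 2.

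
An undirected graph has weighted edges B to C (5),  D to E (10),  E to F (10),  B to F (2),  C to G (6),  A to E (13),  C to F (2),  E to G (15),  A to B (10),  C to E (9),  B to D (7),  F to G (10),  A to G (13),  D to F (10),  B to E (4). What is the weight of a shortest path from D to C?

A few of the D→C routes:
D -> B -> F -> C: 7 + 2 + 2 = 11
D -> E -> C: 10 + 9 = 19
D -> F -> B -> C: 10 + 2 + 5 = 17
D -> B -> C: 7 + 5 = 12
D -> E -> B -> F -> C: 10 + 4 + 2 + 2 = 18
D -> F -> C: 10 + 2 = 12
The minimum is 11.

11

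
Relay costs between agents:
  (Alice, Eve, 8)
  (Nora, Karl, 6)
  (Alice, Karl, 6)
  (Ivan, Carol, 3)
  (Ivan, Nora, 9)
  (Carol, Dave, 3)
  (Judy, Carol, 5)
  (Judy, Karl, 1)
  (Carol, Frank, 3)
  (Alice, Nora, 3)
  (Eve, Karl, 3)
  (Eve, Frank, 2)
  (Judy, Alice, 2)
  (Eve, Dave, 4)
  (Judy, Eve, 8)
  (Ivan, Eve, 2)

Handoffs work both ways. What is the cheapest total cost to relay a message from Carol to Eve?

A few of the Carol→Eve routes:
Carol -> Frank -> Eve: 3 + 2 = 5
Carol -> Judy -> Eve: 5 + 8 = 13
Carol -> Ivan -> Eve: 3 + 2 = 5
Carol -> Judy -> Karl -> Eve: 5 + 1 + 3 = 9
Carol -> Dave -> Eve: 3 + 4 = 7
Shortest: 5.

5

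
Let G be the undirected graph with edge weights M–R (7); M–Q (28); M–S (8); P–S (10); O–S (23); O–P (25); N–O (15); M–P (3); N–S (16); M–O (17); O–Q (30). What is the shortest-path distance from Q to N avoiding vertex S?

45

Candidate routes:
Q → M → P → O → N: 28 + 3 + 25 + 15 = 71
Q → O → N: 30 + 15 = 45
Q → M → O → N: 28 + 17 + 15 = 60
Shortest: 45.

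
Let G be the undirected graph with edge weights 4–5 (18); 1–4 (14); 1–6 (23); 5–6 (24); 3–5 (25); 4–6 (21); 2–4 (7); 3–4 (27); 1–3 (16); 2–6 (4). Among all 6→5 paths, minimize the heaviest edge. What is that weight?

Checking several routes:
6 - 4 - 5: max(21, 18) = 21
6 - 2 - 4 - 5: max(4, 7, 18) = 18
6 - 1 - 4 - 5: max(23, 14, 18) = 23
6 - 5: max(24) = 24
Best route has worst link 18.

18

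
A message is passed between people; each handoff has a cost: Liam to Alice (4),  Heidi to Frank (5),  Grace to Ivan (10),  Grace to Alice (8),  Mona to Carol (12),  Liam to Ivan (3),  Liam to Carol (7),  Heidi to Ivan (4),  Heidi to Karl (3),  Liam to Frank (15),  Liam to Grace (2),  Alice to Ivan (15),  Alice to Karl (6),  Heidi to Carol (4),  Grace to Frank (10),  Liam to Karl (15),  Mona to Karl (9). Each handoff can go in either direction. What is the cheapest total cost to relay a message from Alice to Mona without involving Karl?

23

A few of the Alice→Mona routes:
Alice-Grace-Liam-Ivan-Heidi-Carol-Mona: 8 + 2 + 3 + 4 + 4 + 12 = 33
Alice-Ivan-Heidi-Carol-Mona: 15 + 4 + 4 + 12 = 35
Alice-Liam-Carol-Mona: 4 + 7 + 12 = 23
Alice-Liam-Grace-Ivan-Heidi-Carol-Mona: 4 + 2 + 10 + 4 + 4 + 12 = 36
Alice-Liam-Ivan-Heidi-Carol-Mona: 4 + 3 + 4 + 4 + 12 = 27
Alice-Grace-Liam-Carol-Mona: 8 + 2 + 7 + 12 = 29
Best route has total 23.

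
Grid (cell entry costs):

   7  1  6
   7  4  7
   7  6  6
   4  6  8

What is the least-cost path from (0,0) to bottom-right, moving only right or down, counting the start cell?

32

Path [0,0]→[0,1]→[1,1]→[2,1]→[2,2]→[3,2]: 7 + 1 + 4 + 6 + 6 + 8 = 32.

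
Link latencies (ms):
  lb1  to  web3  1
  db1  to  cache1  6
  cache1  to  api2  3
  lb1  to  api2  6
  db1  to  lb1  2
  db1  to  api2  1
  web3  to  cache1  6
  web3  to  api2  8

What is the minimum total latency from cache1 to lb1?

Some routes from cache1 to lb1:
cache1 → db1 → lb1: 6 + 2 = 8
cache1 → api2 → db1 → lb1: 3 + 1 + 2 = 6
cache1 → web3 → lb1: 6 + 1 = 7
cache1 → api2 → lb1: 3 + 6 = 9
Best route has total 6 ms.

6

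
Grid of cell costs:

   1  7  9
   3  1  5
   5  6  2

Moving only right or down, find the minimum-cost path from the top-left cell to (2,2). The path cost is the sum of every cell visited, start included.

12

Path [0,0] [1,0] [1,1] [1,2] [2,2]: 1 + 3 + 1 + 5 + 2 = 12.
(Top row then right column would cost 24.)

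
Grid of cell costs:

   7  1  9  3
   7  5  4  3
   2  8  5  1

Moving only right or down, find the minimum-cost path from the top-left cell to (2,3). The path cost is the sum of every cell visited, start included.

21

Best path: (0,0) (0,1) (1,1) (1,2) (1,3) (2,3)
Cost: 7 + 1 + 5 + 4 + 3 + 1 = 21
For comparison, the top-then-right route costs 24.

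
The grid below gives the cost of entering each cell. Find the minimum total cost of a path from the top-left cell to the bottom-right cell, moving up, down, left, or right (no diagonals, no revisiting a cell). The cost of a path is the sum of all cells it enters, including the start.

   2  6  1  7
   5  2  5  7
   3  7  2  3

One optimal route is (0,0) → (0,1) → (0,2) → (1,2) → (2,2) → (2,3).
Its cost is 2 + 6 + 1 + 5 + 2 + 3 = 19.

19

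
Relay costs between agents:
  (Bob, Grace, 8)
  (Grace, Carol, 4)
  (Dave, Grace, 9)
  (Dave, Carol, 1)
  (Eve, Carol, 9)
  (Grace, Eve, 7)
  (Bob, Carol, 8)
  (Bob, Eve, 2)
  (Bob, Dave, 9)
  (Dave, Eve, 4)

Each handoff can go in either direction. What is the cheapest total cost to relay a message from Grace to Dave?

Some routes from Grace to Dave:
Grace-Eve-Dave: 7 + 4 = 11
Grace-Dave: 9
Grace-Carol-Dave: 4 + 1 = 5
Best route has total 5.

5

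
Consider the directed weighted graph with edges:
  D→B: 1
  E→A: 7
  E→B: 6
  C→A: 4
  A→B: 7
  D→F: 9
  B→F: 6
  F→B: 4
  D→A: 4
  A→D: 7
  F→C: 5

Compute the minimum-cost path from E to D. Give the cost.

Candidate routes:
E-A-D: 7 + 7 = 14
E-B-F-C-A-D: 6 + 6 + 5 + 4 + 7 = 28
The minimum is 14.

14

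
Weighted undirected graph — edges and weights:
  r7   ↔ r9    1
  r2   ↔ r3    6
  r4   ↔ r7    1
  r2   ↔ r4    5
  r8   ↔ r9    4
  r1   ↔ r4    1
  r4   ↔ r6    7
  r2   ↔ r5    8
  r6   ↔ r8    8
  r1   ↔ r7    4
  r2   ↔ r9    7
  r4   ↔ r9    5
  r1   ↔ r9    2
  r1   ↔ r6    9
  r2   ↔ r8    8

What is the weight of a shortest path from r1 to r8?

6

Checking several routes:
r1→r9→r8: 2 + 4 = 6
r1→r7→r9→r8: 4 + 1 + 4 = 9
r1→r4→r7→r9→r8: 1 + 1 + 1 + 4 = 7
Best route has total 6.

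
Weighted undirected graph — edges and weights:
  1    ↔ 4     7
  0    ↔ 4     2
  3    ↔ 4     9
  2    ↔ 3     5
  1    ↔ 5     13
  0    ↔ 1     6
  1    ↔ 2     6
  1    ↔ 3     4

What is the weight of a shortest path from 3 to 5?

Paths from 3 to 5:
3 → 2 → 1 → 5: 5 + 6 + 13 = 24
3 → 4 → 1 → 5: 9 + 7 + 13 = 29
3 → 1 → 5: 4 + 13 = 17
3 → 4 → 0 → 1 → 5: 9 + 2 + 6 + 13 = 30
Best route has total 17.

17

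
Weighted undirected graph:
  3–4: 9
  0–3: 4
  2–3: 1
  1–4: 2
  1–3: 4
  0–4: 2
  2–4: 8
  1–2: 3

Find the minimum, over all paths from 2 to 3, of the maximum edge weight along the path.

1

Some routes from 2 to 3:
2-1-4-0-3: max(3, 2, 2, 4) = 4
2-1-3: max(3, 4) = 4
2-3: max(1) = 1
The minimum achievable maximum is 1.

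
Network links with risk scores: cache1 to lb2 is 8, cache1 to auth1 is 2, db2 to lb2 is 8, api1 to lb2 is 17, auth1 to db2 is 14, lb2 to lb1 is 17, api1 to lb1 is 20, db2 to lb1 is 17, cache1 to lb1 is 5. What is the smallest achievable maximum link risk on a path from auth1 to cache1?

Comparing a few candidate routes:
auth1-db2-lb2-cache1: max(14, 8, 8) = 14
auth1-db2-lb1-lb2-cache1: max(14, 17, 17, 8) = 17
auth1-cache1: max(2) = 2
auth1-db2-lb2-lb1-cache1: max(14, 8, 17, 5) = 17
Best route has worst link 2.

2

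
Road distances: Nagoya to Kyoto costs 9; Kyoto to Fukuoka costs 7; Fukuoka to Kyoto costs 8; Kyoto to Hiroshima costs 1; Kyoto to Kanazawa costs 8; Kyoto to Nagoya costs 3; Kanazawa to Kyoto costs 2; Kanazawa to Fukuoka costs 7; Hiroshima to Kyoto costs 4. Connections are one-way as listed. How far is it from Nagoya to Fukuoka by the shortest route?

Candidate routes:
Nagoya-Kyoto-Kanazawa-Fukuoka: 9 + 8 + 7 = 24
Nagoya-Kyoto-Fukuoka: 9 + 7 = 16
Shortest: 16.

16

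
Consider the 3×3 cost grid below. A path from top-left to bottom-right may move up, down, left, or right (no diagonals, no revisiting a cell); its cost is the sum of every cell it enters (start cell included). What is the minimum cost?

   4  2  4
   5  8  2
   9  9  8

20

Best path: (0,0)→(0,1)→(0,2)→(1,2)→(2,2)
Cost: 4 + 2 + 4 + 2 + 8 = 20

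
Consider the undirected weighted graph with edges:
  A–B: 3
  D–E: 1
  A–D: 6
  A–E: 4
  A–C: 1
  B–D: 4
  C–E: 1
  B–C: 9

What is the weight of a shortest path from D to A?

3

A few of the D→A routes:
D - E - A: 1 + 4 = 5
D - A: 6
D - E - C - A: 1 + 1 + 1 = 3
Best route has total 3.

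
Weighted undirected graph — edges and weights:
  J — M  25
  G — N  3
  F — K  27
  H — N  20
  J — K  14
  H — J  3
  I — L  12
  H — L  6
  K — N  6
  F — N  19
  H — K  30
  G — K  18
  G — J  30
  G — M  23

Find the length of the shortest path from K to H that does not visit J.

26

A few of the K→H routes:
K→H: 30
K→G→N→H: 18 + 3 + 20 = 41
K→N→H: 6 + 20 = 26
The minimum is 26.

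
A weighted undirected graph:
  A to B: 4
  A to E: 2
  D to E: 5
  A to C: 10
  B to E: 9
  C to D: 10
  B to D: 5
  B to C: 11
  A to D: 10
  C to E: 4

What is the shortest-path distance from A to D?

7

Checking several routes:
A-E-C-D: 2 + 4 + 10 = 16
A-E-D: 2 + 5 = 7
A-B-D: 4 + 5 = 9
A-D: 10
Best route has total 7.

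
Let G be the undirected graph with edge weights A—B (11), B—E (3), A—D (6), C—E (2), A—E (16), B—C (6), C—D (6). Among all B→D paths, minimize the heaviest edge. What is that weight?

Paths from B to D:
B -> E -> A -> D: max(3, 16, 6) = 16
B -> A -> E -> C -> D: max(11, 16, 2, 6) = 16
B -> C -> E -> A -> D: max(6, 2, 16, 6) = 16
B -> E -> C -> D: max(3, 2, 6) = 6
B -> C -> D: max(6, 6) = 6
B -> A -> D: max(11, 6) = 11
Best route has worst link 6.

6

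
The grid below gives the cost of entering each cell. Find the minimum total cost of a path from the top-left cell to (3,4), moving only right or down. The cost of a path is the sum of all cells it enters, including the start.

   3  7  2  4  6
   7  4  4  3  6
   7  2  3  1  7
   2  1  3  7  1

Best path: r0c0→r0c1→r0c2→r0c3→r1c3→r2c3→r2c4→r3c4
Cost: 3 + 7 + 2 + 4 + 3 + 1 + 7 + 1 = 28
(Top row then right column would cost 36.)

28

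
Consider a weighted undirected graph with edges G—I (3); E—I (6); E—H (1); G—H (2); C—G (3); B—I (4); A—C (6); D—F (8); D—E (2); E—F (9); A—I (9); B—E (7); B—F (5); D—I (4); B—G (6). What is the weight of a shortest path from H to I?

A few of the H→I routes:
H - E - B - I: 1 + 7 + 4 = 12
H - E - D - I: 1 + 2 + 4 = 7
H - G - I: 2 + 3 = 5
H - E - I: 1 + 6 = 7
The minimum is 5.

5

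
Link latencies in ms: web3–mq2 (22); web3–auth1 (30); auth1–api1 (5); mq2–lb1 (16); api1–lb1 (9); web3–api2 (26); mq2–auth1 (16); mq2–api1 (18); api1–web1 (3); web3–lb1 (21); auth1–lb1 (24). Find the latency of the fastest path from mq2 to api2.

A few of the mq2→api2 routes:
mq2 -> auth1 -> web3 -> api2: 16 + 30 + 26 = 72
mq2 -> api1 -> lb1 -> web3 -> api2: 18 + 9 + 21 + 26 = 74
mq2 -> lb1 -> web3 -> api2: 16 + 21 + 26 = 63
mq2 -> web3 -> api2: 22 + 26 = 48
Best route has total 48 ms.

48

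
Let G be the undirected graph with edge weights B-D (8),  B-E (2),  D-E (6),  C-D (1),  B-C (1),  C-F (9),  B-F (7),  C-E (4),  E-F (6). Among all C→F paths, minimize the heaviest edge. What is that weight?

A few of the C→F routes:
C-B-E-F: max(1, 2, 6) = 6
C-E-F: max(4, 6) = 6
C-D-E-F: max(1, 6, 6) = 6
Best route has worst link 6.

6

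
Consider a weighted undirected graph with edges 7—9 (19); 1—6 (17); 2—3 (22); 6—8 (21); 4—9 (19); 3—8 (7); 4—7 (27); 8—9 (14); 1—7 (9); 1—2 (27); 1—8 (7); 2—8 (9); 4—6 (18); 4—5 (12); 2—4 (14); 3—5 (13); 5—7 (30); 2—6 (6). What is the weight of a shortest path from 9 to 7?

19

Comparing a few candidate routes:
9-4-7: 19 + 27 = 46
9-7: 19
9-8-2-6-1-7: 14 + 9 + 6 + 17 + 9 = 55
9-8-1-7: 14 + 7 + 9 = 30
Best route has total 19.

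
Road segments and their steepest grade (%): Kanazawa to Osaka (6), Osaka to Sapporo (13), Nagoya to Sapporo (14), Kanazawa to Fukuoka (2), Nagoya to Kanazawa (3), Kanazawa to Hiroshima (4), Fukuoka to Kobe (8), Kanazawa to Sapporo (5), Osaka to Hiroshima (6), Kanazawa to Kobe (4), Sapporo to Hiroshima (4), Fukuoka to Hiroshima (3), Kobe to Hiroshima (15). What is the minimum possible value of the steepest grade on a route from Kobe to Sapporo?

A few of the Kobe→Sapporo routes:
Kobe → Kanazawa → Fukuoka → Hiroshima → Sapporo: max(4, 2, 3, 4) = 4
Kobe → Kanazawa → Sapporo: max(4, 5) = 5
Kobe → Kanazawa → Osaka → Hiroshima → Sapporo: max(4, 6, 6, 4) = 6
Kobe → Fukuoka → Hiroshima → Osaka → Kanazawa → Sapporo: max(8, 3, 6, 6, 5) = 8
Kobe → Kanazawa → Hiroshima → Sapporo: max(4, 4, 4) = 4
Best route has worst link 4%.

4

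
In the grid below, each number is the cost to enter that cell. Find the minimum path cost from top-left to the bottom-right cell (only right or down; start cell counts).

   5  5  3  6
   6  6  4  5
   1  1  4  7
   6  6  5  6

28

Best path: r0c0→r1c0→r2c0→r2c1→r2c2→r3c2→r3c3
Cost: 5 + 6 + 1 + 1 + 4 + 5 + 6 = 28
(Top row then right column would cost 37.)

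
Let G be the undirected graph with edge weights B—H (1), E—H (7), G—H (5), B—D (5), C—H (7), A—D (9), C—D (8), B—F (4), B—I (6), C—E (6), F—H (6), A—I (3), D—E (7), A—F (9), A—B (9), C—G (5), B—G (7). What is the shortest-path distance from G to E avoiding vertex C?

Some routes from G to E avoiding C:
G-B-H-E: 7 + 1 + 7 = 15
G-H-E: 5 + 7 = 12
G-H-B-D-E: 5 + 1 + 5 + 7 = 18
Best route has total 12.

12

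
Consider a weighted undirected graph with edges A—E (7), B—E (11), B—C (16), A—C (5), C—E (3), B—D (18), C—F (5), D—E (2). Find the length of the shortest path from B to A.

18

Comparing a few candidate routes:
B -> E -> C -> A: 11 + 3 + 5 = 19
B -> E -> A: 11 + 7 = 18
B -> C -> A: 16 + 5 = 21
B -> C -> E -> A: 16 + 3 + 7 = 26
The minimum is 18.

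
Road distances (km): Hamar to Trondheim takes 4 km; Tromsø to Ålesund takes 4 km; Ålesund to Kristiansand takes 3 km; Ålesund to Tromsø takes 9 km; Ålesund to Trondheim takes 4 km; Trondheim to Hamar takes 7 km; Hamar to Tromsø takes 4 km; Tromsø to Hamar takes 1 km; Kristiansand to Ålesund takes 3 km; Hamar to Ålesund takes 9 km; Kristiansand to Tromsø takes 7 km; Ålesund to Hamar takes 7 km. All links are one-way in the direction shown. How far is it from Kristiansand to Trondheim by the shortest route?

7

Some routes from Kristiansand to Trondheim:
Kristiansand→Ålesund→Trondheim: 3 + 4 = 7
Kristiansand→Ålesund→Hamar→Trondheim: 3 + 7 + 4 = 14
Kristiansand→Tromsø→Hamar→Trondheim: 7 + 1 + 4 = 12
Best route has total 7 km.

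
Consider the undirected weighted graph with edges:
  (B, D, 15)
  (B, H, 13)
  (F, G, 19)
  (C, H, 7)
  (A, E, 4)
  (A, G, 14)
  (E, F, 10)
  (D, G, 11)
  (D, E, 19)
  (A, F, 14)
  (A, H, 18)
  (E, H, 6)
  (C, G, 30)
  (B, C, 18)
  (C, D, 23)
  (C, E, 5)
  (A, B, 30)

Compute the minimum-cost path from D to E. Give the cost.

19

A few of the D→E routes:
D-B-H-E: 15 + 13 + 6 = 34
D-E: 19
D-C-E: 23 + 5 = 28
D-C-H-E: 23 + 7 + 6 = 36
D-G-A-E: 11 + 14 + 4 = 29
The minimum is 19.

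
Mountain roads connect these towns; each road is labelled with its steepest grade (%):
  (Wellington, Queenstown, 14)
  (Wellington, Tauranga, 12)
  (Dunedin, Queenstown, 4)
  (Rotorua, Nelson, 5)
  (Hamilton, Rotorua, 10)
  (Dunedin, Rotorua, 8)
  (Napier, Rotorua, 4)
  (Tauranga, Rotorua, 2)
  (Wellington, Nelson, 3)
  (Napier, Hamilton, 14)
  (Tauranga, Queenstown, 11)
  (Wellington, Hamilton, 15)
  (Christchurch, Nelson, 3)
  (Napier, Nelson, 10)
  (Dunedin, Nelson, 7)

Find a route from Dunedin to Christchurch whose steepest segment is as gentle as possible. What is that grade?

Some routes from Dunedin to Christchurch:
Dunedin -> Nelson -> Christchurch: max(7, 3) = 7
Dunedin -> Rotorua -> Nelson -> Christchurch: max(8, 5, 3) = 8
Dunedin -> Rotorua -> Napier -> Nelson -> Christchurch: max(8, 4, 10, 3) = 10
Best route has worst link 7%.

7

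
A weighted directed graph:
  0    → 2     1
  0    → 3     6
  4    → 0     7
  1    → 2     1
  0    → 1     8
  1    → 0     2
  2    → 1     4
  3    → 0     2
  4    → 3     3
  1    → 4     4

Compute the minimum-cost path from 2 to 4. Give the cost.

8

Paths from 2 to 4:
2-1-4: 4 + 4 = 8
Best route has total 8.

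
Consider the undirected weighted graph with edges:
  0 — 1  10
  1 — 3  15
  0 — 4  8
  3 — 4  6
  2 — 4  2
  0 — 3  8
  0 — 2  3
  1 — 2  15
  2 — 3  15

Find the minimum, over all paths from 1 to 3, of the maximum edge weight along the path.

10

Some routes from 1 to 3:
1→0→4→3: max(10, 8, 6) = 10
1→0→3: max(10, 8) = 10
1→0→2→4→3: max(10, 3, 2, 6) = 10
1→0→4→2→3: max(10, 8, 2, 15) = 15
Smallest bottleneck: 10.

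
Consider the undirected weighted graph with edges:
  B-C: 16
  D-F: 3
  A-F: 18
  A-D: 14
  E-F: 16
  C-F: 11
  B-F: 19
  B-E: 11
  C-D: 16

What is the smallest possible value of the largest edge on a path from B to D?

A few of the B→D routes:
B → E → F → D: max(11, 16, 3) = 16
B → C → D: max(16, 16) = 16
B → E → F → C → D: max(11, 16, 11, 16) = 16
The minimum achievable maximum is 16.

16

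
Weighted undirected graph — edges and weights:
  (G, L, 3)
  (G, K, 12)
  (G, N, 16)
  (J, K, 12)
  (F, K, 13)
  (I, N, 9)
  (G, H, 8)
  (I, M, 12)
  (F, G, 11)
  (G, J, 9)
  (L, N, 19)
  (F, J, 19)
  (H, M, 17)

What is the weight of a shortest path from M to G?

Routes from M to G:
M→I→N→G: 12 + 9 + 16 = 37
M→I→N→L→G: 12 + 9 + 19 + 3 = 43
M→H→G: 17 + 8 = 25
Shortest: 25.

25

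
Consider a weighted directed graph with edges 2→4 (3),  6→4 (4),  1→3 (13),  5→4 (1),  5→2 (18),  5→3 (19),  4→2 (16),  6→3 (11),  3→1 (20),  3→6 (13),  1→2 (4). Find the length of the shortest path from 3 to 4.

17

Paths from 3 to 4:
3-6-4: 13 + 4 = 17
3-1-2-4: 20 + 4 + 3 = 27
The minimum is 17.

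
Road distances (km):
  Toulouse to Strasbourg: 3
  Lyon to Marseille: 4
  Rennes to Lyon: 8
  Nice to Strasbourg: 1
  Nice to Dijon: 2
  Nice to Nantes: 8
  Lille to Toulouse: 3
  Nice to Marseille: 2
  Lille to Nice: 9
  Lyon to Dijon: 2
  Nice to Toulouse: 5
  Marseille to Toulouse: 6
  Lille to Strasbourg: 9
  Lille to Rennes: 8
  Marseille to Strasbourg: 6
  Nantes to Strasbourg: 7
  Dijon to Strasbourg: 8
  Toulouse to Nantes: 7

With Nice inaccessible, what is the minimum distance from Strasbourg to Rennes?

14

Comparing a few candidate routes:
Strasbourg-Dijon-Lyon-Rennes: 8 + 2 + 8 = 18
Strasbourg-Lille-Rennes: 9 + 8 = 17
Strasbourg-Marseille-Lyon-Rennes: 6 + 4 + 8 = 18
Strasbourg-Toulouse-Lille-Rennes: 3 + 3 + 8 = 14
The minimum is 14 km.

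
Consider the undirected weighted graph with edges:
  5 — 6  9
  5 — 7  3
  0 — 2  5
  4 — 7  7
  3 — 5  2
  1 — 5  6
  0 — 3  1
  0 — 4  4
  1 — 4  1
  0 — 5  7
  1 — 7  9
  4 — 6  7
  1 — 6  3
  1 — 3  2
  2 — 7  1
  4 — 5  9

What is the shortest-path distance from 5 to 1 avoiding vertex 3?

Comparing a few candidate routes:
5→7→4→1: 3 + 7 + 1 = 11
5→1: 6
5→4→1: 9 + 1 = 10
The minimum is 6.

6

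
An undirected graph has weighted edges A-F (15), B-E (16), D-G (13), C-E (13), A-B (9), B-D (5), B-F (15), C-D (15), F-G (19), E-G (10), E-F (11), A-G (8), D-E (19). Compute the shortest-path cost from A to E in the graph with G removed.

Some routes from A to E avoiding G:
A - B - D - C - E: 9 + 5 + 15 + 13 = 42
A - F - E: 15 + 11 = 26
A - B - F - E: 9 + 15 + 11 = 35
A - F - B - E: 15 + 15 + 16 = 46
A - B - E: 9 + 16 = 25
A - B - D - E: 9 + 5 + 19 = 33
Best route has total 25.

25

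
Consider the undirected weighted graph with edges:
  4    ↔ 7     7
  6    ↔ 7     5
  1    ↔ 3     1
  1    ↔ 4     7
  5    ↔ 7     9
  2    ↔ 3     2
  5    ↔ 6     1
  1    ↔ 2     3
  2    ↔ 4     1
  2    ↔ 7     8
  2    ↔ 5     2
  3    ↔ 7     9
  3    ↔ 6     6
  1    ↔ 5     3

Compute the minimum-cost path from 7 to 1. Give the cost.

Checking several routes:
7 -> 6 -> 5 -> 2 -> 1: 5 + 1 + 2 + 3 = 11
7 -> 6 -> 5 -> 2 -> 3 -> 1: 5 + 1 + 2 + 2 + 1 = 11
7 -> 3 -> 1: 9 + 1 = 10
7 -> 6 -> 5 -> 1: 5 + 1 + 3 = 9
7 -> 2 -> 3 -> 1: 8 + 2 + 1 = 11
Shortest: 9.

9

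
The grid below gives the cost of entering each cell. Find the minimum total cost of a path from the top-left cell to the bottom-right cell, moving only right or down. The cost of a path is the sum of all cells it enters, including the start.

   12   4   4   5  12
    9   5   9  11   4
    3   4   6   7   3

41

Best path: [0,0] → [0,1] → [1,1] → [2,1] → [2,2] → [2,3] → [2,4]
Cost: 12 + 4 + 5 + 4 + 6 + 7 + 3 = 41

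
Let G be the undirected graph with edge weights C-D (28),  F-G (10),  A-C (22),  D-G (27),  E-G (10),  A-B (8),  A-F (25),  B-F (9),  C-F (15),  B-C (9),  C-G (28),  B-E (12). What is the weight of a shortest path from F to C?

15

Checking several routes:
F → C: 15
F → B → C: 9 + 9 = 18
F → G → C: 10 + 28 = 38
Best route has total 15.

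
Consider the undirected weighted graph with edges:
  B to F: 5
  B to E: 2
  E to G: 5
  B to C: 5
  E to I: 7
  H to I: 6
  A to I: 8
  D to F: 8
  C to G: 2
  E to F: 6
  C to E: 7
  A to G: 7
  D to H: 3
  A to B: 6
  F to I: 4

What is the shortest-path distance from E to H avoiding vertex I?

17

A few of the E→H routes:
E -> G -> A -> B -> F -> D -> H: 5 + 7 + 6 + 5 + 8 + 3 = 34
E -> F -> D -> H: 6 + 8 + 3 = 17
E -> G -> C -> B -> F -> D -> H: 5 + 2 + 5 + 5 + 8 + 3 = 28
E -> C -> B -> F -> D -> H: 7 + 5 + 5 + 8 + 3 = 28
E -> B -> F -> D -> H: 2 + 5 + 8 + 3 = 18
Shortest: 17.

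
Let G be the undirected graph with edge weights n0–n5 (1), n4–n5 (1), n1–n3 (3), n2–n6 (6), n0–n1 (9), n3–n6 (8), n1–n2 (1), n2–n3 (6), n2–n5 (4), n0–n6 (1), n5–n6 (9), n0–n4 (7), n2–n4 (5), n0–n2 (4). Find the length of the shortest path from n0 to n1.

5

Some routes from n0 to n1:
n0-n5-n2-n1: 1 + 4 + 1 = 6
n0-n2-n1: 4 + 1 = 5
n0-n5-n4-n2-n1: 1 + 1 + 5 + 1 = 8
Best route has total 5.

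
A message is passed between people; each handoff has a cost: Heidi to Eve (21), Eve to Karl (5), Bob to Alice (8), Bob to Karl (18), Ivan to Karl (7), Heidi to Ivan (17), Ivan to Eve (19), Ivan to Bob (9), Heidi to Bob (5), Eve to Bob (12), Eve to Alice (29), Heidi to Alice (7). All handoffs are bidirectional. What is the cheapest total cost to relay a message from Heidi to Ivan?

14

Some routes from Heidi to Ivan:
Heidi→Alice→Bob→Ivan: 7 + 8 + 9 = 24
Heidi→Bob→Karl→Ivan: 5 + 18 + 7 = 30
Heidi→Bob→Ivan: 5 + 9 = 14
Heidi→Bob→Eve→Karl→Ivan: 5 + 12 + 5 + 7 = 29
Heidi→Ivan: 17
The minimum is 14.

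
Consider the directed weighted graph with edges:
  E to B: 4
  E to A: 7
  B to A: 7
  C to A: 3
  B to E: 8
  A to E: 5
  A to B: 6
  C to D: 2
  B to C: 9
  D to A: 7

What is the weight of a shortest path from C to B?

Some routes from C to B:
C - A - B: 3 + 6 = 9
C - D - A - B: 2 + 7 + 6 = 15
C - A - E - B: 3 + 5 + 4 = 12
Best route has total 9.

9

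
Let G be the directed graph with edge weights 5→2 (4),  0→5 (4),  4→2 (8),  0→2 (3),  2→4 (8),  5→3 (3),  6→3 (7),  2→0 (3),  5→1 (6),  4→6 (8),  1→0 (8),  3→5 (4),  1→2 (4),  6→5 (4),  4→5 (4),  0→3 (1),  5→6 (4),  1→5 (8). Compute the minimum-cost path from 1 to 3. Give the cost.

8

Some routes from 1 to 3:
1-5-3: 8 + 3 = 11
1-2-0-5-3: 4 + 3 + 4 + 3 = 14
1-0-3: 8 + 1 = 9
1-2-0-3: 4 + 3 + 1 = 8
1-5-2-0-3: 8 + 4 + 3 + 1 = 16
1-0-5-3: 8 + 4 + 3 = 15
Best route has total 8.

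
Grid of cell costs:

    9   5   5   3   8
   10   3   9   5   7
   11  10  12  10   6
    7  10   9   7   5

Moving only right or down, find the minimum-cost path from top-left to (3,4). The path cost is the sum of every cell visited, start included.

Best path: (0,0) → (0,1) → (0,2) → (0,3) → (1,3) → (1,4) → (2,4) → (3,4)
Cost: 9 + 5 + 5 + 3 + 5 + 7 + 6 + 5 = 45
For comparison, the top-then-right route costs 48.

45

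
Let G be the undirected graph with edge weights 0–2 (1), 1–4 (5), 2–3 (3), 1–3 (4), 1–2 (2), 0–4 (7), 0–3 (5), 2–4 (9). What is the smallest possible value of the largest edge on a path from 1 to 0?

2

Some routes from 1 to 0:
1-2-4-0: max(2, 9, 7) = 9
1-2-0: max(2, 1) = 2
1-4-0: max(5, 7) = 7
1-2-3-0: max(2, 3, 5) = 5
1-3-0: max(4, 5) = 5
1-3-2-0: max(4, 3, 1) = 4
Smallest bottleneck: 2.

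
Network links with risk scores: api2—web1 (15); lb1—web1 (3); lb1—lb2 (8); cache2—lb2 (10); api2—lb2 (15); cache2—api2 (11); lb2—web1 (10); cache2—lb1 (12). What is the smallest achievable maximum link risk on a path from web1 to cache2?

10

Comparing a few candidate routes:
web1 → lb1 → lb2 → cache2: max(3, 8, 10) = 10
web1 → lb2 → cache2: max(10, 10) = 10
web1 → lb1 → cache2: max(3, 12) = 12
Smallest bottleneck: 10.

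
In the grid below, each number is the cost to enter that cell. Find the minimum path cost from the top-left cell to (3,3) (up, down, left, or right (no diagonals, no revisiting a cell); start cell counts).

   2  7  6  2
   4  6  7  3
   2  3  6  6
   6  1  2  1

Take [0,0]→[1,0]→[2,0]→[2,1]→[3,1]→[3,2]→[3,3] for a total of 2 + 4 + 2 + 3 + 1 + 2 + 1 = 15.

15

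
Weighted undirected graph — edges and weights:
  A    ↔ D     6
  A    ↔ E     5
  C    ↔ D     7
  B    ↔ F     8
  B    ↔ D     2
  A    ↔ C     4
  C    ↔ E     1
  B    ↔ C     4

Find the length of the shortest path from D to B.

2

Paths from D to B:
D-B: 2
D-A-C-B: 6 + 4 + 4 = 14
D-A-E-C-B: 6 + 5 + 1 + 4 = 16
D-C-B: 7 + 4 = 11
Best route has total 2.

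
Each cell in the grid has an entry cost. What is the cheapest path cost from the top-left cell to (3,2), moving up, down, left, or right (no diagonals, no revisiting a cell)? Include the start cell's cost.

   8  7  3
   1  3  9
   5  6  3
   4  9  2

Cheapest: [0,0] → [1,0] → [1,1] → [2,1] → [2,2] → [3,2]
  8 + 1 + 3 + 6 + 3 + 2 = 23

23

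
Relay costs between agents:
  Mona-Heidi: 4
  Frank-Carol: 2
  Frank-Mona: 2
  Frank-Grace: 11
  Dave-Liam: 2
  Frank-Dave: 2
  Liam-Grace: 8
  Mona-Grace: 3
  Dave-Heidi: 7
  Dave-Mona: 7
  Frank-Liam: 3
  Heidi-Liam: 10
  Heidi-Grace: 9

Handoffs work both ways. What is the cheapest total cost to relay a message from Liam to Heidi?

Checking several routes:
Liam -> Heidi: 10
Liam -> Frank -> Mona -> Heidi: 3 + 2 + 4 = 9
Liam -> Dave -> Heidi: 2 + 7 = 9
The minimum is 9.

9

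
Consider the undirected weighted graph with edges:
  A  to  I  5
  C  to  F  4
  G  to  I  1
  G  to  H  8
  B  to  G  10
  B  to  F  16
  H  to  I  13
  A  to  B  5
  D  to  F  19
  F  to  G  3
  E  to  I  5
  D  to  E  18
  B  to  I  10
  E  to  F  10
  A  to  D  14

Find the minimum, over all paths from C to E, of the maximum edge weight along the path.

A few of the C→E routes:
C-F-G-B-A-I-E: max(4, 3, 10, 5, 5, 5) = 10
C-F-E: max(4, 10) = 10
C-F-G-H-I-E: max(4, 3, 8, 13, 5) = 13
C-F-G-I-E: max(4, 3, 1, 5) = 5
C-F-G-B-I-E: max(4, 3, 10, 10, 5) = 10
Best route has worst link 5.

5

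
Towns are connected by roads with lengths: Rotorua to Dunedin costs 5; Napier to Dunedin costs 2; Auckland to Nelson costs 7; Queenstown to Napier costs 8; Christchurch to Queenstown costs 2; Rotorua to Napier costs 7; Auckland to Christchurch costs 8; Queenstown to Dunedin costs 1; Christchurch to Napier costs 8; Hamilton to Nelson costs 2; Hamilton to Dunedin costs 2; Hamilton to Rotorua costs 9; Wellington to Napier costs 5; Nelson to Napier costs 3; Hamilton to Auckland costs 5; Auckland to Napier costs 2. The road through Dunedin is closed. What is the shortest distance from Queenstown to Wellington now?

A few of the Queenstown→Wellington routes:
Queenstown→Napier→Wellington: 8 + 5 = 13
Queenstown→Christchurch→Auckland→Napier→Wellington: 2 + 8 + 2 + 5 = 17
Queenstown→Christchurch→Napier→Wellington: 2 + 8 + 5 = 15
Queenstown→Christchurch→Auckland→Nelson→Napier→Wellington: 2 + 8 + 7 + 3 + 5 = 25
The minimum is 13.

13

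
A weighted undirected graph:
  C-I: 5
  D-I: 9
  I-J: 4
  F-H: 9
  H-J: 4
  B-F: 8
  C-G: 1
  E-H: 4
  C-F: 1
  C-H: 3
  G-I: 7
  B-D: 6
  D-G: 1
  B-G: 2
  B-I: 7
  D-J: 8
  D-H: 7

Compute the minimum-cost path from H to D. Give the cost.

Comparing a few candidate routes:
H - C - G - B - D: 3 + 1 + 2 + 6 = 12
H - F - C - G - D: 9 + 1 + 1 + 1 = 12
H - D: 7
H - C - G - D: 3 + 1 + 1 = 5
H - J - D: 4 + 8 = 12
Best route has total 5.

5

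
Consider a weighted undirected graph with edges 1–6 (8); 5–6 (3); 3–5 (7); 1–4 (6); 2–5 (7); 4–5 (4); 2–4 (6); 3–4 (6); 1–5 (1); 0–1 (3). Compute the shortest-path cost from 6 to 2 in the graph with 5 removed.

20

Routes from 6 to 2 avoiding 5:
6 → 1 → 4 → 2: 8 + 6 + 6 = 20
Best route has total 20.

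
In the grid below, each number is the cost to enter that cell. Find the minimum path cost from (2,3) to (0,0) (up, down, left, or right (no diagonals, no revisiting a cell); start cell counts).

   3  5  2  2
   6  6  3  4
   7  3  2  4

Path r2c3 → r2c2 → r1c2 → r0c2 → r0c1 → r0c0: 4 + 2 + 3 + 2 + 5 + 3 = 19.

19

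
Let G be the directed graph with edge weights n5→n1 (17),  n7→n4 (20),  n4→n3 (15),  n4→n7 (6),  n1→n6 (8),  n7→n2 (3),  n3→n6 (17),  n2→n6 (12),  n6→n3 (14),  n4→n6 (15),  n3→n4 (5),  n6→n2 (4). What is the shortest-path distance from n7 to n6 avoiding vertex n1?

15

Paths from n7 to n6 avoiding n1:
n7 -> n2 -> n6: 3 + 12 = 15
n7 -> n4 -> n3 -> n6: 20 + 15 + 17 = 52
n7 -> n4 -> n6: 20 + 15 = 35
The minimum is 15.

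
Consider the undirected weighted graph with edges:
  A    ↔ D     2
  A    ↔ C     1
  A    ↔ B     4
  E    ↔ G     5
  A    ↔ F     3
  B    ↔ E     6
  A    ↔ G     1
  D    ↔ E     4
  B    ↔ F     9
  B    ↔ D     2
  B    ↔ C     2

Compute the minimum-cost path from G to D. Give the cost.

3

Checking several routes:
G -> A -> B -> D: 1 + 4 + 2 = 7
G -> A -> C -> B -> D: 1 + 1 + 2 + 2 = 6
G -> A -> D: 1 + 2 = 3
Best route has total 3.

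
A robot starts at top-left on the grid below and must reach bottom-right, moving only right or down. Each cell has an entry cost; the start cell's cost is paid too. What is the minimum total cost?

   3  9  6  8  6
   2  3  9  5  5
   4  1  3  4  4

One optimal route is (0,0) (1,0) (1,1) (2,1) (2,2) (2,3) (2,4).
Its cost is 3 + 2 + 3 + 1 + 3 + 4 + 4 = 20.

20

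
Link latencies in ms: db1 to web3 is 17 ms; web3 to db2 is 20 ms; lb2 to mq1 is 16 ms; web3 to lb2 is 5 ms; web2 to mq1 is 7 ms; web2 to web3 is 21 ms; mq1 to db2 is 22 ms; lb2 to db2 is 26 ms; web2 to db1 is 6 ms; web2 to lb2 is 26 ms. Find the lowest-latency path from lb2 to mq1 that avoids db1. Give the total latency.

16

A few of the lb2→mq1 routes:
lb2→db2→mq1: 26 + 22 = 48
lb2→mq1: 16
lb2→web2→mq1: 26 + 7 = 33
lb2→web3→db2→mq1: 5 + 20 + 22 = 47
lb2→web3→web2→mq1: 5 + 21 + 7 = 33
The minimum is 16 ms.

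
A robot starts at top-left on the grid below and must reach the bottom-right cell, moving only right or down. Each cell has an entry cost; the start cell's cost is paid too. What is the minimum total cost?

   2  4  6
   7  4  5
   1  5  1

16

Path (0,0)→(0,1)→(1,1)→(1,2)→(2,2): 2 + 4 + 4 + 5 + 1 = 16.
(Top row then right column would cost 18.)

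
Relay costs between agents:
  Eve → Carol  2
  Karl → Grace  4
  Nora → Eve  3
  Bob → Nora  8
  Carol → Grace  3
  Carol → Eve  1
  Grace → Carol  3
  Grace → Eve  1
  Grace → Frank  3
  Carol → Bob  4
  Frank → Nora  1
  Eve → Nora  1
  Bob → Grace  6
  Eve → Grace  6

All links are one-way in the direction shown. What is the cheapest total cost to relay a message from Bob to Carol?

Routes from Bob to Carol:
Bob -> Grace -> Eve -> Carol: 6 + 1 + 2 = 9
Bob -> Grace -> Frank -> Nora -> Eve -> Carol: 6 + 3 + 1 + 3 + 2 = 15
Bob -> Nora -> Eve -> Carol: 8 + 3 + 2 = 13
Bob -> Grace -> Carol: 6 + 3 = 9
Bob -> Nora -> Eve -> Grace -> Carol: 8 + 3 + 6 + 3 = 20
The minimum is 9.

9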